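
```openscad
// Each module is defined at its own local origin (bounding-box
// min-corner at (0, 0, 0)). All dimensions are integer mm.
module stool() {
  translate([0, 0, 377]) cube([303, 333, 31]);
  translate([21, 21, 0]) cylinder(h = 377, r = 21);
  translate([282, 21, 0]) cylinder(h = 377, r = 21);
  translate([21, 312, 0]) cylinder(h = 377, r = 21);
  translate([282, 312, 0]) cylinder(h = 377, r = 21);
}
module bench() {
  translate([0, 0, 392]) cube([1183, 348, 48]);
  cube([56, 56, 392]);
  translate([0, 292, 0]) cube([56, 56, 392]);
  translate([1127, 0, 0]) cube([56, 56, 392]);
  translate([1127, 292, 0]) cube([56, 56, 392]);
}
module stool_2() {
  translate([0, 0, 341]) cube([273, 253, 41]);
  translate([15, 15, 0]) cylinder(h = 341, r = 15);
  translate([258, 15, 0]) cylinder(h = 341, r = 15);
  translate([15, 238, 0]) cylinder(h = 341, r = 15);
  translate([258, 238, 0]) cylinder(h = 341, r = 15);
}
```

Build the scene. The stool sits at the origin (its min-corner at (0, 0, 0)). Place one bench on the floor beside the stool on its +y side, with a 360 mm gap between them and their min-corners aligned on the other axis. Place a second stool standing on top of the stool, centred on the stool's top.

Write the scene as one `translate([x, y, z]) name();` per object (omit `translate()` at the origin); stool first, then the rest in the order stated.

stool();
translate([0, 693, 0]) bench();
translate([15, 40, 408]) stool_2();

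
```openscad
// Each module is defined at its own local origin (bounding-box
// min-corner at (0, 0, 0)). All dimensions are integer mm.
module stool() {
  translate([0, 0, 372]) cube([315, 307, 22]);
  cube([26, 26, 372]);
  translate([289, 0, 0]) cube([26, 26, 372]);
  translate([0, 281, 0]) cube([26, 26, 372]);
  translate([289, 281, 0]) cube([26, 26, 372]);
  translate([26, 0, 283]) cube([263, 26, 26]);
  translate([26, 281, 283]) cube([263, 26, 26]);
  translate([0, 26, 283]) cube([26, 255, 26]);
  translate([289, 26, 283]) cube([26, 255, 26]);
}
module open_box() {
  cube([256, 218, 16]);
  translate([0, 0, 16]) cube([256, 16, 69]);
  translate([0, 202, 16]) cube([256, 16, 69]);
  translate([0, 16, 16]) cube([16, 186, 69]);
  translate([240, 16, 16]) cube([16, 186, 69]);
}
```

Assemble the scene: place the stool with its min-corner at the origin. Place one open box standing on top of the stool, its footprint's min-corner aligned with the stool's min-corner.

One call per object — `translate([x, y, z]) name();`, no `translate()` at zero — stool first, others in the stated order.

stool();
translate([0, 0, 394]) open_box();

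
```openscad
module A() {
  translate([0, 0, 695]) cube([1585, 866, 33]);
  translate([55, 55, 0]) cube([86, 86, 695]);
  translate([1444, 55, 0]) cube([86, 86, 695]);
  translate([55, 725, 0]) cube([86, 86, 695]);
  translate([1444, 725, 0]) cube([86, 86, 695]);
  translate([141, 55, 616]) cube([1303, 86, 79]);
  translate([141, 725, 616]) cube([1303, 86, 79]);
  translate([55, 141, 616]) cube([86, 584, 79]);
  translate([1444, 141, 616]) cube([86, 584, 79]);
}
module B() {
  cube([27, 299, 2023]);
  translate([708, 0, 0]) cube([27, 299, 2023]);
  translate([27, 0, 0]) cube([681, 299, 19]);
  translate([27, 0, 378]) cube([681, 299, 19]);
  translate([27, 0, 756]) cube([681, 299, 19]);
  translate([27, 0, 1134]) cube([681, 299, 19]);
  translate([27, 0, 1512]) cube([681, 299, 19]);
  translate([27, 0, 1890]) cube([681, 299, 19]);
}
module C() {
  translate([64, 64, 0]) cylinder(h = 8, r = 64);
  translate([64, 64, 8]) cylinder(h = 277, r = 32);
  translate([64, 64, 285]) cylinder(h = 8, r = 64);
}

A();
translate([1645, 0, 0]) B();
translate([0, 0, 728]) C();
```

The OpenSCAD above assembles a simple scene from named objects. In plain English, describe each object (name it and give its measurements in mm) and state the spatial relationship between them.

A is a table with a 1585×866 mm rectangular top, 33 mm thick, top surface at z = 728 mm, supported by four 86×86 mm square legs, each inset 55 mm from the nearest pair of top edges, running from the floor. Four apron rails, 86 mm thick and 79 mm tall, run between adjacent legs with their top edges flush with the underside of the top and their outer faces flush with the legs' outer faces.

B is an open bookshelf. Two side panels, each 27 mm thick, 299 mm deep and 2023 mm tall, stand 735 mm apart (outside-to-outside). Between them sit 6 shelves, each 19 mm thick and 299 mm deep, spanning the full gap between the sides. The bottom shelf rests on the floor (its underside at z = 0) and the clear gap between one shelf's top and the next shelf's underside is 359 mm.

C is a spool: two coaxial disc flanges of radius 64 mm and thickness 8 mm, joined by a core cylinder of radius 32 mm and height 277 mm. The lower flange rests on z = 0 and the three cylinders share a vertical axis.

The bookshelf is on the floor beside the table on its +x side. The spool is on top of the table.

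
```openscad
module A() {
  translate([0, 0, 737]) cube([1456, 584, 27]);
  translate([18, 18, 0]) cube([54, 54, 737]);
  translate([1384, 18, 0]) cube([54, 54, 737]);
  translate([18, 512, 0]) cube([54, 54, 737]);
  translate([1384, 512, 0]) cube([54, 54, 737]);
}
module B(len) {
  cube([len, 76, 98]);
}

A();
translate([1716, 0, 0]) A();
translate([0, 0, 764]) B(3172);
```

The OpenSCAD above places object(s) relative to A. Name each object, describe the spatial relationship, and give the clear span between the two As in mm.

A is a table. B is a beam. A beam spans the tops of two tables. The clear span between the two tables is 260 mm.

Second table starts at x = 1716; first ends at x = 1456; clear span = 1716 − 1456 = 260 mm.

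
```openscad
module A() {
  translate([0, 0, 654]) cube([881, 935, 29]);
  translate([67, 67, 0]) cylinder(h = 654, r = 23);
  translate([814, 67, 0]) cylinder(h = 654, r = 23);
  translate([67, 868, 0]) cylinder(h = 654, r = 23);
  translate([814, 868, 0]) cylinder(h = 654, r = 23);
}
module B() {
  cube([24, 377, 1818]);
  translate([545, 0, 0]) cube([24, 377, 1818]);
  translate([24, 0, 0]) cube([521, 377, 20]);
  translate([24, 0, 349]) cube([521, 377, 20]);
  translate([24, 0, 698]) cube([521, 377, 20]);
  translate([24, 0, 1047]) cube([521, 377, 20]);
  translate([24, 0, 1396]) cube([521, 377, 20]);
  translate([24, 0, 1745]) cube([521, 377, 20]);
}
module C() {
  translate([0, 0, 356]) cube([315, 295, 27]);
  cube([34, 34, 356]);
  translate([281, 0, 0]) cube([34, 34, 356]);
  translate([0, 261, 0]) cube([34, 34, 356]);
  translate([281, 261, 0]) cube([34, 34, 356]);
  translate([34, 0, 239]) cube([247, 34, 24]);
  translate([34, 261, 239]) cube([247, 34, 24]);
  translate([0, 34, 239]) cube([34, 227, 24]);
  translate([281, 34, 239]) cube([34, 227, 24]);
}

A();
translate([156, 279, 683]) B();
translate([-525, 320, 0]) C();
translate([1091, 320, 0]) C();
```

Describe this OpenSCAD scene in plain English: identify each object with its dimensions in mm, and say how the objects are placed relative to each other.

A is a table with a 881×935 mm rectangular top, 29 mm thick, top surface at z = 683 mm, supported by four round legs of 46 mm diameter, each leg's bounding box inset 44 mm from the nearest pair of top edges, running from the floor.

B is a bookshelf 569 mm wide overall, 377 mm deep and 1818 mm tall. The two sides are 24 mm thick vertical panels. 6 horizontal shelves of 20 mm thickness span between the inner faces of the sides; the lowest shelf sits on the floor and shelves are stacked with a clear vertical gap of 329 mm between each pair.

C is a four-legged stool. The seat is a 315×295×27 mm slab whose top surface is at z = 383 mm; four square legs, each 34×34 mm in cross-section, run from the floor (z = 0) to the underside of the seat, each flush with a corner of the seat. Four stretchers, 34 mm wide and 24 mm tall, connect adjacent legs with their undersides at z = 239 mm, each running between the inner faces of the legs it joins and aligned with the legs' outer faces on the other axis.

The bookshelf is on top of the table, centred. Two stools sit around the table at the −x, +x sides.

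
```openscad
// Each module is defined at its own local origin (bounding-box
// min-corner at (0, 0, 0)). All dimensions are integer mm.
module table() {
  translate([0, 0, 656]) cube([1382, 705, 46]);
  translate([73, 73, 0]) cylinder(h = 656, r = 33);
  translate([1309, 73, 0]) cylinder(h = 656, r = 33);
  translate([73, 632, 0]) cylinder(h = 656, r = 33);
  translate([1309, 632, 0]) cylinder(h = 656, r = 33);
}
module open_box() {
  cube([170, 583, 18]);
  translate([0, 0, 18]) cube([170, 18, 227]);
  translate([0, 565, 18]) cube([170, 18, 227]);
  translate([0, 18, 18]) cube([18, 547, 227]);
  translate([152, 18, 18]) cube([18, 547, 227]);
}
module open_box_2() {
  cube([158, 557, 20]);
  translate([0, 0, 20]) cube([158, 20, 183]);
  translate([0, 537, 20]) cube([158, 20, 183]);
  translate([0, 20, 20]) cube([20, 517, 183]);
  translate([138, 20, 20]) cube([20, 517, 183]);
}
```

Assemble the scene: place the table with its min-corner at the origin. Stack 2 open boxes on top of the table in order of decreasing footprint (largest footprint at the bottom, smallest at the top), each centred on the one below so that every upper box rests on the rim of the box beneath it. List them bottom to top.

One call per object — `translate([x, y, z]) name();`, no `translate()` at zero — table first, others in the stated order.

table();
translate([606, 61, 702]) open_box();
translate([612, 74, 947]) open_box_2();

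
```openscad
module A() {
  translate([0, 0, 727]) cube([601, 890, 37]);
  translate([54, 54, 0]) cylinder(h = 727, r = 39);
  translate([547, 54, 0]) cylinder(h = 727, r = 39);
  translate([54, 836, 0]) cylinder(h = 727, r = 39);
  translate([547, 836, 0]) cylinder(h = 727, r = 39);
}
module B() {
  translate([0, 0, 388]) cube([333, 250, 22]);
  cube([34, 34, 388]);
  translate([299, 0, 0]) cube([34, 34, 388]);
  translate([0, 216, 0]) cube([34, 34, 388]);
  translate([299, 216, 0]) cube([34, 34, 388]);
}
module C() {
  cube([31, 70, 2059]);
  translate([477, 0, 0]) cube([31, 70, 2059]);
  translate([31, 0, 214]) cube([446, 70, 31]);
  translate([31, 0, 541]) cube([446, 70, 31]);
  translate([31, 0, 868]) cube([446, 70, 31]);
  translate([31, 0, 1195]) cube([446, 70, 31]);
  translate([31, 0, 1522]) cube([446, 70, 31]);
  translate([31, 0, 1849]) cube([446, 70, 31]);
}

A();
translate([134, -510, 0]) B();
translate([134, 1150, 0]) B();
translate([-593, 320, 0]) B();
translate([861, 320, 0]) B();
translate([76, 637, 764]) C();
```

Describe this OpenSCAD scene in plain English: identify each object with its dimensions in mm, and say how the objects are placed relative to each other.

A is a table: top 601 mm (x) × 890 mm (y), 37 mm thick, upper face at z = 764 mm, on four round legs of 78 mm diameter, each leg's bounding box inset 15 mm from the nearest pair of top edges, running from z = 0 to the bottom of the top.

B is a four-legged stool. The seat is 333×250 mm, 22 mm thick, top at z = 410 mm. It stands on four square legs, each 34×34 mm in cross-section, from z = 0 to the seat underside, each flush with a corner of the seat.

C is a wooden ladder with two side rails of 31×70 mm section and 2059 mm height, set 508 mm apart overall. Between them run 6 rectangular rungs (70 mm deep, 31 mm thick), front faces flush with the rails' −y face. The bottom of the first rung is 214 mm above the floor and each subsequent rung is 327 mm higher than the one below.

Four stools sit around the table at the −y, +y, −x, +x sides. The ladder is on top of the table.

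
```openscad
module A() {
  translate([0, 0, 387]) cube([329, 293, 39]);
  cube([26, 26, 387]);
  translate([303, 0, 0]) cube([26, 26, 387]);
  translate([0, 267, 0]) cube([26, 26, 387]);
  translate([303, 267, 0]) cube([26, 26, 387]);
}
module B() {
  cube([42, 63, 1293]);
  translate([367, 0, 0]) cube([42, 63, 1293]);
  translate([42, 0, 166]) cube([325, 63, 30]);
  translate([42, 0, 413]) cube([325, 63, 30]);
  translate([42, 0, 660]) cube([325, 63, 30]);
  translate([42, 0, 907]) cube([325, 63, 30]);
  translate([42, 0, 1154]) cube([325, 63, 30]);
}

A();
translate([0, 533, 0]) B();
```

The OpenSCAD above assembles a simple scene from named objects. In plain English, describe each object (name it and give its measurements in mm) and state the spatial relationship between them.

A is a four-legged stool. The seat is a 329×293×39 mm slab whose top surface is at z = 426 mm; four square legs, each 26×26 mm in cross-section, run from the floor (z = 0) to the underside of the seat, each flush with a corner of the seat.

B is a straight ladder. Two 42×63 mm vertical rails, 1293 mm tall, stand 409 mm apart (outside-to-outside) with their front faces coplanar on the −y side. 5 rungs, each 63 mm deep and 30 mm tall, span between the inner faces of the rails, front faces flush with the rails. The lowest rung's underside is at z = 166 mm and rungs are spaced 247 mm apart (underside to underside).

The ladder is on the floor beside the stool on its +y side.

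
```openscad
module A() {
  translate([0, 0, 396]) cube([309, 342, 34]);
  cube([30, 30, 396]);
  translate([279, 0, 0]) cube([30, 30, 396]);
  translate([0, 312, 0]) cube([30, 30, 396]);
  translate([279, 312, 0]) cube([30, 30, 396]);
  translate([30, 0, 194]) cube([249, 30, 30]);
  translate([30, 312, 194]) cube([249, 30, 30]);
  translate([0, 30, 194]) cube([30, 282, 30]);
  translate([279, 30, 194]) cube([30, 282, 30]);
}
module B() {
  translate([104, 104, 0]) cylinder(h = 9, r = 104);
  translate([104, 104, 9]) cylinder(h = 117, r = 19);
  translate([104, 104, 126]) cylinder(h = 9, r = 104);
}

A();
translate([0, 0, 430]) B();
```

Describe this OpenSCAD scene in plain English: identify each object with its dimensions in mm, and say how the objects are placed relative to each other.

A is a four-legged stool. The seat is 309×342 mm, 34 mm thick, top at z = 430 mm. It stands on four square legs, each 30×30 mm in cross-section, from z = 0 to the seat underside, each flush with a corner of the seat. Four stretchers, 30 mm wide and 30 mm tall, connect adjacent legs with their undersides at z = 194 mm, each running between the inner faces of the legs it joins and aligned with the legs' outer faces on the other axis.

B is a spool: two coaxial disc flanges of radius 104 mm and thickness 9 mm, joined by a core cylinder of radius 19 mm and height 117 mm. The lower flange rests on z = 0 and the three cylinders share a vertical axis.

The spool is on top of the stool.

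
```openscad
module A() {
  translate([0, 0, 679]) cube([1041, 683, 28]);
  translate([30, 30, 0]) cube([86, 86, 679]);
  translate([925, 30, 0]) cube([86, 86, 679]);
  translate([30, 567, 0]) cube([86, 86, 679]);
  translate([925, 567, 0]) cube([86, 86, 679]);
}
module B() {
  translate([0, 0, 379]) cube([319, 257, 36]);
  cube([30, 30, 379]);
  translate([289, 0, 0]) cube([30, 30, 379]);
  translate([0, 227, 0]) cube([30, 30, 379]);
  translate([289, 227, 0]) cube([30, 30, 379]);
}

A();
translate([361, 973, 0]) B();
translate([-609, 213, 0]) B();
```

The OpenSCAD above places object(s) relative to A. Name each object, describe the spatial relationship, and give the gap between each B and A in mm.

Each stool's nearest face is 290 mm from the table's bounding box.

A is a table. B is a stool. Two stools sit around the table at the +y, −x sides. The gap between each stool and the table is 290 mm.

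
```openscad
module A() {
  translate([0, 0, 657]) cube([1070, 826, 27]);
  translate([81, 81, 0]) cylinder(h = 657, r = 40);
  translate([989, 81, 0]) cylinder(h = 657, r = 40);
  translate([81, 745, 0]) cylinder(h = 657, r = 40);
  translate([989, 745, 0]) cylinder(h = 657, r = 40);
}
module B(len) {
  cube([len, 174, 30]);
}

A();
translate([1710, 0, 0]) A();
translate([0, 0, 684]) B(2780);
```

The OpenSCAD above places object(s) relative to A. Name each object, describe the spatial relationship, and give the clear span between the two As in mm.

Second table starts at x = 1710; first ends at x = 1070; clear span = 1710 − 1070 = 640 mm.

A is a table. B is a beam. A beam spans the tops of two tables. The clear span between the two tables is 640 mm.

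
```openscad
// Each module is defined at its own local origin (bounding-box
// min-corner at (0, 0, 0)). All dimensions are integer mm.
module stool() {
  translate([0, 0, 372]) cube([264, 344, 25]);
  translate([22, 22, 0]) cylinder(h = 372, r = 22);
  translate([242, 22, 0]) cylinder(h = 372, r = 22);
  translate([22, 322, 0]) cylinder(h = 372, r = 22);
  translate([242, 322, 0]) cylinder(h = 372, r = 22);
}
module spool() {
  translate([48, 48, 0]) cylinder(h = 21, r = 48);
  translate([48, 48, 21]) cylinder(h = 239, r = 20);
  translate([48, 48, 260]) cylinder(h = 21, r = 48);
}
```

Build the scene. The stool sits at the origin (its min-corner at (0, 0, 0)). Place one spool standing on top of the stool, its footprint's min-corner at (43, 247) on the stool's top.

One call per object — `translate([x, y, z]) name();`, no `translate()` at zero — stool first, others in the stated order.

stool();
translate([43, 247, 397]) spool();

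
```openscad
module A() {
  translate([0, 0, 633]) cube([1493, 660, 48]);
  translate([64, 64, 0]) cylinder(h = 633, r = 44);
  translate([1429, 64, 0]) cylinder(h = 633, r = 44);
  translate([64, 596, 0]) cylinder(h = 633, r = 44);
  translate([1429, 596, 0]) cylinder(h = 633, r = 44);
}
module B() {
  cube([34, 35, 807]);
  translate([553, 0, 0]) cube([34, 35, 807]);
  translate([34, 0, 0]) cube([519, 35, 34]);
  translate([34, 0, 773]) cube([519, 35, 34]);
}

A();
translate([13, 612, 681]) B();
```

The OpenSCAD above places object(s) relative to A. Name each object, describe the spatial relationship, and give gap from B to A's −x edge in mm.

The picture frame's min-x is at 13; the table's min-x is 0; gap = 13 mm.

A is a table. B is a picture frame. The picture frame is on top of the table. The gap from the picture frame to the table's −x edge is 13 mm.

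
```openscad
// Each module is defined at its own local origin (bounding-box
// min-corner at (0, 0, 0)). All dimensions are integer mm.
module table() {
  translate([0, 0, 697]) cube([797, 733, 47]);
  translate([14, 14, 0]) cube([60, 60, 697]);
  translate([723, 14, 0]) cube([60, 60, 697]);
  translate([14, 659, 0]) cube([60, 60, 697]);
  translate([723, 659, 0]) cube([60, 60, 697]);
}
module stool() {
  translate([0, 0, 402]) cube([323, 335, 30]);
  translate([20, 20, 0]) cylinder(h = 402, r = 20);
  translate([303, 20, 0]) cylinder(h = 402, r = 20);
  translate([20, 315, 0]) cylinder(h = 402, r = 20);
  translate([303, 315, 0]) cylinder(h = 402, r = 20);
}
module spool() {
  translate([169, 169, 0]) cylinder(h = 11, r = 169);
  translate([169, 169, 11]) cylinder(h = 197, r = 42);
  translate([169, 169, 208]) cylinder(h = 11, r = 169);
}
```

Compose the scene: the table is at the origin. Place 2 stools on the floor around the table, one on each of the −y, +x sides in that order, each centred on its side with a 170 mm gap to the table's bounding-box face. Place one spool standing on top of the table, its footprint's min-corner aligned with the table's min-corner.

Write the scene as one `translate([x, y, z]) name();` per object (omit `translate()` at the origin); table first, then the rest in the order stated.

table();
translate([237, -505, 0]) stool();
translate([967, 199, 0]) stool();
translate([0, 0, 744]) spool();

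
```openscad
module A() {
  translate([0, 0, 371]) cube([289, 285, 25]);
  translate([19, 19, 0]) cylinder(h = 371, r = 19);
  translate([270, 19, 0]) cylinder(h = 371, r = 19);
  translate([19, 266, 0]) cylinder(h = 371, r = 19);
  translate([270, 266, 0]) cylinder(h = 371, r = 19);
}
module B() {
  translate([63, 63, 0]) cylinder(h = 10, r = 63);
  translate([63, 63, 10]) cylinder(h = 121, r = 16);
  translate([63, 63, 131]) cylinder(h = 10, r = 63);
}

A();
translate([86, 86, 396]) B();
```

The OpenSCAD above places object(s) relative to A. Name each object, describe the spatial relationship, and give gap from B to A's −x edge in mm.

The spool's min-x is at 86; the stool's min-x is 0; gap = 86 mm.

A is a stool. B is a spool. The spool is on top of the stool. The gap from the spool to the stool's −x edge is 86 mm.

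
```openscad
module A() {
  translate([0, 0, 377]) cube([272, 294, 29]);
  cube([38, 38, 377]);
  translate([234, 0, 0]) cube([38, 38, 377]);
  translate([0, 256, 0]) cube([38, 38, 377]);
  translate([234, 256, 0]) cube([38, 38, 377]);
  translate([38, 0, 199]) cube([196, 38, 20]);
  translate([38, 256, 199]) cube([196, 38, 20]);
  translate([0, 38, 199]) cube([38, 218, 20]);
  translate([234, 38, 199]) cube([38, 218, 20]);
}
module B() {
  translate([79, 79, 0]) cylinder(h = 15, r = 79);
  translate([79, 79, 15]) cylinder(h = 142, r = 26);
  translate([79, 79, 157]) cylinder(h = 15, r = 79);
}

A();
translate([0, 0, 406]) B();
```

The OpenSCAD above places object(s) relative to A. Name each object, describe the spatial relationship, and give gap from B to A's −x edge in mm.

A is a stool. B is a spool. The spool is on top of the stool. The gap from the spool to the stool's −x edge is 0 mm.

The spool's min-x is at 0; the stool's min-x is 0; gap = 0 mm.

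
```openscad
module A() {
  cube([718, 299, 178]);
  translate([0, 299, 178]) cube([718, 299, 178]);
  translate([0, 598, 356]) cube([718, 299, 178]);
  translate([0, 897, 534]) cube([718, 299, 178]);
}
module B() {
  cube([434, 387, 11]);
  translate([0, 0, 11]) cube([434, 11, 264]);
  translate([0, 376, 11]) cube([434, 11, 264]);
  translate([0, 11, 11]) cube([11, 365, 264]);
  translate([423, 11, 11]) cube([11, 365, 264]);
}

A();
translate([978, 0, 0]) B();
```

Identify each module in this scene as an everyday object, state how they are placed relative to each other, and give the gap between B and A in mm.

The open box's nearest face is 260 mm from the staircase's +x face.

A is a staircase. B is an open box. The open box is on the floor beside the staircase on its +x side. The gap between the open box and the staircase is 260 mm.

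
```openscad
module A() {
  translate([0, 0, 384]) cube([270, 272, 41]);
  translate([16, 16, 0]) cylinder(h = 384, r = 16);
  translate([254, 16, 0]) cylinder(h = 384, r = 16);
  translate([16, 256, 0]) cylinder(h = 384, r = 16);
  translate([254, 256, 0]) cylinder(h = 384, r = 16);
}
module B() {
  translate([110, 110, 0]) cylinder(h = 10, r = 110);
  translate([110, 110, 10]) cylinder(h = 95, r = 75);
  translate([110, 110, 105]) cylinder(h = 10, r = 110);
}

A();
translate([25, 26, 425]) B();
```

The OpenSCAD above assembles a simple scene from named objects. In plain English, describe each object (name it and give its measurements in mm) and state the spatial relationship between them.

A is a simple wooden stool: a rectangular seat 270 mm (x) by 272 mm (y), 41 mm thick, top face at z = 425 mm, on four round legs, each 32 mm in diameter. The legs rest on z = 0, each leg's axis is inset half a diameter from the nearest pair of seat edges (so the leg's bounding box is flush with the corner).

B is a spool: two coaxial disc flanges of radius 110 mm and thickness 10 mm, joined by a core cylinder of radius 75 mm and height 95 mm. The lower flange rests on z = 0 and the three cylinders share a vertical axis.

The spool is on top of the stool, centred.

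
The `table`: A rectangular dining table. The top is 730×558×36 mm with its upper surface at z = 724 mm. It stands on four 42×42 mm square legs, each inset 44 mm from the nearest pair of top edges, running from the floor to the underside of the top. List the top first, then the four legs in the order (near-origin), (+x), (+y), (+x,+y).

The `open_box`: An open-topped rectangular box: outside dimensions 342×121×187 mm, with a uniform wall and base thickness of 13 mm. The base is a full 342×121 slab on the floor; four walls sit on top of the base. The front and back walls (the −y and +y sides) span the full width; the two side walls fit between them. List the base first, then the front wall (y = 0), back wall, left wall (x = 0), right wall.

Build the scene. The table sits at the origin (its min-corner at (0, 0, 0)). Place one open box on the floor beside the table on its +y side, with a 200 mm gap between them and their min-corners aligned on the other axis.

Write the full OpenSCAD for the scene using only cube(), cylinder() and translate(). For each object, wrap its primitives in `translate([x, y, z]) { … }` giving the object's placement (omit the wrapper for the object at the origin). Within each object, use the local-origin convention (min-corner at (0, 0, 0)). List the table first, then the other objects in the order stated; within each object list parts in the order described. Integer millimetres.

translate([0, 0, 688]) cube([730, 558, 36]);
translate([44, 44, 0]) cube([42, 42, 688]);
translate([644, 44, 0]) cube([42, 42, 688]);
translate([44, 472, 0]) cube([42, 42, 688]);
translate([644, 472, 0]) cube([42, 42, 688]);
translate([0, 758, 0]) {
  cube([342, 121, 13]);
  translate([0, 0, 13]) cube([342, 13, 174]);
  translate([0, 108, 13]) cube([342, 13, 174]);
  translate([0, 13, 13]) cube([13, 95, 174]);
  translate([329, 13, 13]) cube([13, 95, 174]);
}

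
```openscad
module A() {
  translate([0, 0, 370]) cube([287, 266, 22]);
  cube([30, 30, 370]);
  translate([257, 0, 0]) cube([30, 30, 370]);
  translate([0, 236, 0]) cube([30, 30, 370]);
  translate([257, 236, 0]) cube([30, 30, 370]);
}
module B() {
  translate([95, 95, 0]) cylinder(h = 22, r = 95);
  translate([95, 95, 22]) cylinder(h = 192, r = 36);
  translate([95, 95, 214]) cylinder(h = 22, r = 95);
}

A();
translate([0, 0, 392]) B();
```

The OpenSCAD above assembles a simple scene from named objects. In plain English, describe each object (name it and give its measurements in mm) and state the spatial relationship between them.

A is a simple wooden stool: a rectangular seat 287 mm (x) by 266 mm (y), 22 mm thick, top face at z = 392 mm, on four square legs, each 30×30 mm in cross-section. The legs rest on z = 0, each flush with a corner of the seat.

B is a spool: two coaxial disc flanges of radius 95 mm and thickness 22 mm, joined by a core cylinder of radius 36 mm and height 192 mm. The lower flange rests on z = 0 and the three cylinders share a vertical axis.

The spool is on top of the stool.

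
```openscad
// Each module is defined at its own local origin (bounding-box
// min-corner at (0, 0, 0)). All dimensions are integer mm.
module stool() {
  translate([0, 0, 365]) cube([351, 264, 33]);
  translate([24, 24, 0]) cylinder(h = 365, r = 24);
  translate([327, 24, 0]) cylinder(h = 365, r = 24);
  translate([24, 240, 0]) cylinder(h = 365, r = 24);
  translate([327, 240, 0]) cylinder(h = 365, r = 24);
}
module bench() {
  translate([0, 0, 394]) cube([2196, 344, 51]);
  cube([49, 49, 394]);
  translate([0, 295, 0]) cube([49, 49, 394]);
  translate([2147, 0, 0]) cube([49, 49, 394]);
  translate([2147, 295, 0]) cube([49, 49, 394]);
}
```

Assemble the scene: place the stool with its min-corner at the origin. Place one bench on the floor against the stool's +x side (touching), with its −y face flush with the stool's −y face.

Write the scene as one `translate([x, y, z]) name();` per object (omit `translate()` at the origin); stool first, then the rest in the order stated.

stool();
translate([351, 0, 0]) bench();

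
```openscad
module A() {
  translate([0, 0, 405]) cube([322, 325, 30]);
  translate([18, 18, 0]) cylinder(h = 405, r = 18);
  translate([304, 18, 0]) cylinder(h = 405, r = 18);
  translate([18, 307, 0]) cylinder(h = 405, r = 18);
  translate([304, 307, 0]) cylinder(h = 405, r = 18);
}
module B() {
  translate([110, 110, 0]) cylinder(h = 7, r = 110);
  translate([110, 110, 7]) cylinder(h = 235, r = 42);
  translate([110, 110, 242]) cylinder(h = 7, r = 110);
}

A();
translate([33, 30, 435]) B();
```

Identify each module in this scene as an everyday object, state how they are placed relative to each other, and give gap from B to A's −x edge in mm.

The spool's min-x is at 33; the stool's min-x is 0; gap = 33 mm.

A is a stool. B is a spool. The spool is on top of the stool. The gap from the spool to the stool's −x edge is 33 mm.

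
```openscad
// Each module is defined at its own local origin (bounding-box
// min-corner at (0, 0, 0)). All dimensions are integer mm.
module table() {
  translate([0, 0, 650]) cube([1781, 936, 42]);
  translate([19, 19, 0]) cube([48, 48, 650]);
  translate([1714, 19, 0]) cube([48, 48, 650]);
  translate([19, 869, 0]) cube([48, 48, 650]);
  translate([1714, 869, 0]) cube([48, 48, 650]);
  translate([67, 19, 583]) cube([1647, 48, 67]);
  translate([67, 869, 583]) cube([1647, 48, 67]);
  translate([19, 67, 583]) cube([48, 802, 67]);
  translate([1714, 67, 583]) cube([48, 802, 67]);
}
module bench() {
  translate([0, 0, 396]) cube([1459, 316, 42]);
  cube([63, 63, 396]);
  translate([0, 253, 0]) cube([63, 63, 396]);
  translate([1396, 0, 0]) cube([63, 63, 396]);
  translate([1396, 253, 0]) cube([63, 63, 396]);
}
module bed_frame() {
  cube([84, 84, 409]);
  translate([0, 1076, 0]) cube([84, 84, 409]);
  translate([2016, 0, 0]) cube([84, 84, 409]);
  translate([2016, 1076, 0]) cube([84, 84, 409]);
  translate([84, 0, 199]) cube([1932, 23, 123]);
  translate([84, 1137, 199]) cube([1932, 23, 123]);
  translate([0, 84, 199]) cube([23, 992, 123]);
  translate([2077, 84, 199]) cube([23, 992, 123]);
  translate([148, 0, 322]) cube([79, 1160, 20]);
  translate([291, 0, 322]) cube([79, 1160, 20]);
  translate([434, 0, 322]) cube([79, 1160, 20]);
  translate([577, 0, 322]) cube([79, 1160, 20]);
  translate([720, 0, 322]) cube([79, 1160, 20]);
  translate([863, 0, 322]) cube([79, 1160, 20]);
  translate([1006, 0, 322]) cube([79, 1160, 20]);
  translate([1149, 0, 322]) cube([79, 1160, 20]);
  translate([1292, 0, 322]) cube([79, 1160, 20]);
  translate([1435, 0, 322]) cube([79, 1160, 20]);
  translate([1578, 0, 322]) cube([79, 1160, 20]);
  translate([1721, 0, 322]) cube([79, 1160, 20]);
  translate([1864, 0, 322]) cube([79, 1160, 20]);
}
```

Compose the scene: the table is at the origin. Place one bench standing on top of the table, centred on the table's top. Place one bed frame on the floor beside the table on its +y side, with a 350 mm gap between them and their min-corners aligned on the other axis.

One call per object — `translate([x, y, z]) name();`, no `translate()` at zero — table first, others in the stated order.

table();
translate([161, 310, 692]) bench();
translate([0, 1286, 0]) bed_frame();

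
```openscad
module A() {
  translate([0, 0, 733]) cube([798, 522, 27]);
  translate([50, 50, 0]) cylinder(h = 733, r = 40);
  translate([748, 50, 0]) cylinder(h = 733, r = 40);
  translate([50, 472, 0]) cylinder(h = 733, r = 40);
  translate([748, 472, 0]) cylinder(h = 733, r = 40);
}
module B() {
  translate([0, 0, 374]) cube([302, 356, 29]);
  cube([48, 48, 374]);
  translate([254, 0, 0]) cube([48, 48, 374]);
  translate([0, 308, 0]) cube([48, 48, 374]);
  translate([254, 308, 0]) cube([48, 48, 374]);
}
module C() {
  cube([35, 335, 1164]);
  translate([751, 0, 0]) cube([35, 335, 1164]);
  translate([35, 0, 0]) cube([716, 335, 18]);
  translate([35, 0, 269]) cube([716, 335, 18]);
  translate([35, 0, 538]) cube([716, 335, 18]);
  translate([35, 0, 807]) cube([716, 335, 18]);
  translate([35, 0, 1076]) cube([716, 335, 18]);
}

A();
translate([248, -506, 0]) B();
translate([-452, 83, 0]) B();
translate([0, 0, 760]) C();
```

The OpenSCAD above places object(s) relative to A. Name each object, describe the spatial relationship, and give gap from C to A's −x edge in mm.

A is a table. B is a stool. C is a bookshelf. Two stools sit around the table at the −y, −x sides. The bookshelf is on top of the table. The gap from the bookshelf to the table's −x edge is 0 mm.

The bookshelf's min-x is at 0; the table's min-x is 0; gap = 0 mm.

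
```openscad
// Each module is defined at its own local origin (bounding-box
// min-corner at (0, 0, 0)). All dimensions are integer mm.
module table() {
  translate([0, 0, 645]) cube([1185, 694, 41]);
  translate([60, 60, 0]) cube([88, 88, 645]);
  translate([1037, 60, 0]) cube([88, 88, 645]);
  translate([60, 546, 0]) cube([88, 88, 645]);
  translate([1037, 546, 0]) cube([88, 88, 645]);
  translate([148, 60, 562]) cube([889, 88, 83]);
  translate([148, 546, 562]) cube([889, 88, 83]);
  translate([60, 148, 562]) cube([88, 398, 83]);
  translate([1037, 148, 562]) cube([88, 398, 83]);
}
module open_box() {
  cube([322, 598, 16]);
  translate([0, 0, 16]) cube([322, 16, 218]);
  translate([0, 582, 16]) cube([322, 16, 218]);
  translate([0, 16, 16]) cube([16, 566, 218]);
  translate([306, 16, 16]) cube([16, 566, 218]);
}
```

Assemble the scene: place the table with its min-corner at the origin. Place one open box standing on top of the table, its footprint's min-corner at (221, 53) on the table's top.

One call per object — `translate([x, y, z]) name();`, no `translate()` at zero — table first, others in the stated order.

table();
translate([221, 53, 686]) open_box();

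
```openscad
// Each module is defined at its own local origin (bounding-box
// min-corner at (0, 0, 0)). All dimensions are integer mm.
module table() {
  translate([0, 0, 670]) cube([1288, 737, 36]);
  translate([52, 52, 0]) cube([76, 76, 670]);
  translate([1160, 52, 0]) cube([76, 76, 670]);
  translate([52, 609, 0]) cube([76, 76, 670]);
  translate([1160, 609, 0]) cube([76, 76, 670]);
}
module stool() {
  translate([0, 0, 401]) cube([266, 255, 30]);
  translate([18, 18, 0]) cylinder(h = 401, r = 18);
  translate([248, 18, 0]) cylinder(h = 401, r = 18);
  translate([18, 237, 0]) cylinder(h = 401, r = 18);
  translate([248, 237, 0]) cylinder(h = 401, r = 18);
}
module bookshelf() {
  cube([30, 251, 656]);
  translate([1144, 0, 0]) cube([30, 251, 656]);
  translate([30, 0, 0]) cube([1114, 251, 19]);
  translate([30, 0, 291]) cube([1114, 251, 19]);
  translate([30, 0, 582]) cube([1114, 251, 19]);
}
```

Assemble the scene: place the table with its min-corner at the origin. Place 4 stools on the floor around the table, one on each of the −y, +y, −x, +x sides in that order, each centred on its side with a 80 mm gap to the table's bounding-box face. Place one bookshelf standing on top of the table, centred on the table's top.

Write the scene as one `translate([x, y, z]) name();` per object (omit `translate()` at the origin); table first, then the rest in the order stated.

table();
translate([511, -335, 0]) stool();
translate([511, 817, 0]) stool();
translate([-346, 241, 0]) stool();
translate([1368, 241, 0]) stool();
translate([57, 243, 706]) bookshelf();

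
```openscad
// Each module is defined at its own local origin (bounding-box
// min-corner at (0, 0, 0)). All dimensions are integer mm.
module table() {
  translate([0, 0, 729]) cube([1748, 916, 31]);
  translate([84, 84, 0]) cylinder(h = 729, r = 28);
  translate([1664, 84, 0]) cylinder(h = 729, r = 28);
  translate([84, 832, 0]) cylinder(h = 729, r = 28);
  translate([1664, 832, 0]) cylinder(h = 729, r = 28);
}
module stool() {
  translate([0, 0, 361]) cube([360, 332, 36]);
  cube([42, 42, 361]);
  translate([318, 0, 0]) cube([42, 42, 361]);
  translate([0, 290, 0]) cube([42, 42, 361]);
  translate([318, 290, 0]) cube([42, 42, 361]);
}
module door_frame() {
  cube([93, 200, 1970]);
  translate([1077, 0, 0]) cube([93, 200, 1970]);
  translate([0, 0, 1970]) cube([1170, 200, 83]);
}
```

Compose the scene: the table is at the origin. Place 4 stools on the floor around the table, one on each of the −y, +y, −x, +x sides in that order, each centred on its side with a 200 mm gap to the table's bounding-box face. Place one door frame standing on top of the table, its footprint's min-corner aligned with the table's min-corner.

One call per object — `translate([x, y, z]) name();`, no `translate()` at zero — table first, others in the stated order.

table();
translate([694, -532, 0]) stool();
translate([694, 1116, 0]) stool();
translate([-560, 292, 0]) stool();
translate([1948, 292, 0]) stool();
translate([0, 0, 760]) door_frame();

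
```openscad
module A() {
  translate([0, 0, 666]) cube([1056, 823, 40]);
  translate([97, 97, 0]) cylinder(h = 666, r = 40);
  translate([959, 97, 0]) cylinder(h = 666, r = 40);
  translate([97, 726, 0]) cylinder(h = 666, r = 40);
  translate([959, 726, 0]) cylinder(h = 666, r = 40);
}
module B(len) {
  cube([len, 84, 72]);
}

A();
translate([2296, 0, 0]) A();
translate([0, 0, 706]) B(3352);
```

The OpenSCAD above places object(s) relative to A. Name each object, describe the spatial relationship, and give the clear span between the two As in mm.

A is a table. B is a beam. A beam spans the tops of two tables. The clear span between the two tables is 1240 mm.

Second table starts at x = 2296; first ends at x = 1056; clear span = 2296 − 1056 = 1240 mm.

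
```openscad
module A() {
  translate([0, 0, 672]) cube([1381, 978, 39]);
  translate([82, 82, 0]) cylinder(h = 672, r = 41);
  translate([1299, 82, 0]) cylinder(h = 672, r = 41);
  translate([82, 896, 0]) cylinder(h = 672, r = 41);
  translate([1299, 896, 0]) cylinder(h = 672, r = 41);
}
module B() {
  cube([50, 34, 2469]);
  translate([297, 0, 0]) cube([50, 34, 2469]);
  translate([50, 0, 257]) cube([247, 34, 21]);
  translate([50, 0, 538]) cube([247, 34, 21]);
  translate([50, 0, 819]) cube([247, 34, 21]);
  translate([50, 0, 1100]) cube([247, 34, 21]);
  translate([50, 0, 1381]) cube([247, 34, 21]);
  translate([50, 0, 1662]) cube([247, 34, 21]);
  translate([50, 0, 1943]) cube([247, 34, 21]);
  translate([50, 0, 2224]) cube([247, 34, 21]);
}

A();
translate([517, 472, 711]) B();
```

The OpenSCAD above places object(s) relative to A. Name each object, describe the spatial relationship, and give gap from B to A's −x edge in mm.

The ladder's min-x is at 517; the table's min-x is 0; gap = 517 mm.

A is a table. B is a ladder. The ladder is on top of the table, centred. The gap from the ladder to the table's −x edge is 517 mm.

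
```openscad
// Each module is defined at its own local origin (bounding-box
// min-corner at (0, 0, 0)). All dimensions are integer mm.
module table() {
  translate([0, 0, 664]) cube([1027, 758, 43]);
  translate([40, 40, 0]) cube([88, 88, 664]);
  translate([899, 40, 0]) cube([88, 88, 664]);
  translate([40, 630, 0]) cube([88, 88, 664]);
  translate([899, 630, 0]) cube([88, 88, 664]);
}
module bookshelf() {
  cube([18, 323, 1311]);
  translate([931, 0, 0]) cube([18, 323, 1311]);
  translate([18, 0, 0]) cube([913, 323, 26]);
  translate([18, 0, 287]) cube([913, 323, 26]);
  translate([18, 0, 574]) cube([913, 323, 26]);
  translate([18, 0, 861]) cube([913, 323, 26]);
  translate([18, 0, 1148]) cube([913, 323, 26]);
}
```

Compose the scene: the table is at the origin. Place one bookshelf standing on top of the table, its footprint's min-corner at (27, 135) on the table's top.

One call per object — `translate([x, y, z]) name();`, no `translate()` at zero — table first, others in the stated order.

table();
translate([27, 135, 707]) bookshelf();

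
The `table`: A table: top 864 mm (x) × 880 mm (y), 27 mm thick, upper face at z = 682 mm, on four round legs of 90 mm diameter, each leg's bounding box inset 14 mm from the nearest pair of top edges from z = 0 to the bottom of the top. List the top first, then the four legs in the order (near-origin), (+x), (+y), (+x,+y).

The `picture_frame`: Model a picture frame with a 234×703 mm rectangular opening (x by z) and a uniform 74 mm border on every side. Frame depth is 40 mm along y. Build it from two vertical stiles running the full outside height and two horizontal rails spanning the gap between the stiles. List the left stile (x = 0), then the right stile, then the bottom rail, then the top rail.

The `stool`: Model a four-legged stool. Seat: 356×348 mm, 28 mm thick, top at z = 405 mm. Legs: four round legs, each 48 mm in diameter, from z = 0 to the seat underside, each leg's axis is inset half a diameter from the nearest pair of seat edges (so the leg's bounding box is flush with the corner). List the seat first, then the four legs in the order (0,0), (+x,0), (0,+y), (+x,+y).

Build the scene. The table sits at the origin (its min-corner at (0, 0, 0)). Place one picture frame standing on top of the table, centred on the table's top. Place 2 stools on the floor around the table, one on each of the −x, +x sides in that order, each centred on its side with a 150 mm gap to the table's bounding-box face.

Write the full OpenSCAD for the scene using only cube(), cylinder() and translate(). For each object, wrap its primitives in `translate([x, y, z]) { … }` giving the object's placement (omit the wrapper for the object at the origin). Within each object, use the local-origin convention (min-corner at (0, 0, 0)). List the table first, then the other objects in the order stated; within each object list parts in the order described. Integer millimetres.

translate([0, 0, 655]) cube([864, 880, 27]);
translate([59, 59, 0]) cylinder(h = 655, r = 45);
translate([805, 59, 0]) cylinder(h = 655, r = 45);
translate([59, 821, 0]) cylinder(h = 655, r = 45);
translate([805, 821, 0]) cylinder(h = 655, r = 45);
translate([241, 420, 682]) {
  cube([74, 40, 851]);
  translate([308, 0, 0]) cube([74, 40, 851]);
  translate([74, 0, 0]) cube([234, 40, 74]);
  translate([74, 0, 777]) cube([234, 40, 74]);
}
translate([-506, 266, 0]) {
  translate([0, 0, 377]) cube([356, 348, 28]);
  translate([24, 24, 0]) cylinder(h = 377, r = 24);
  translate([332, 24, 0]) cylinder(h = 377, r = 24);
  translate([24, 324, 0]) cylinder(h = 377, r = 24);
  translate([332, 324, 0]) cylinder(h = 377, r = 24);
}
translate([1014, 266, 0]) {
  translate([0, 0, 377]) cube([356, 348, 28]);
  translate([24, 24, 0]) cylinder(h = 377, r = 24);
  translate([332, 24, 0]) cylinder(h = 377, r = 24);
  translate([24, 324, 0]) cylinder(h = 377, r = 24);
  translate([332, 324, 0]) cylinder(h = 377, r = 24);
}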